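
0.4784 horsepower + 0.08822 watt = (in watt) 356.8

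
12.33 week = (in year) 0.2365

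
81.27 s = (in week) 0.0001344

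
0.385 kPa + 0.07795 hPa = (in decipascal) 3928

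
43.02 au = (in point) 1.824e+16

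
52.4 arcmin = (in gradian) 0.9704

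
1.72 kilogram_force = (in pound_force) 3.792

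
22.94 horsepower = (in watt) 1.711e+04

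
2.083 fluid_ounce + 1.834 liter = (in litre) 1.896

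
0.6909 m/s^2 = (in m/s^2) 0.6909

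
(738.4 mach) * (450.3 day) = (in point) 2.773e+16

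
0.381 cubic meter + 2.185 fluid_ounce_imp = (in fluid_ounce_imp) 1.341e+04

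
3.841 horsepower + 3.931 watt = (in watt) 2868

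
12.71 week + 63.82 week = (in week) 76.53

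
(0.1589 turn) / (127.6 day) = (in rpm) 8.648e-07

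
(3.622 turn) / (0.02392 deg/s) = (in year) 0.001729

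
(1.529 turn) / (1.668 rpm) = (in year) 1.744e-06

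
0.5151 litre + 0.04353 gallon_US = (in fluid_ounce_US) 22.99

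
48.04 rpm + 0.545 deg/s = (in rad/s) 5.04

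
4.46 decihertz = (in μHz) 4.46e+05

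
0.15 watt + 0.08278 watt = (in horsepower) 0.0003122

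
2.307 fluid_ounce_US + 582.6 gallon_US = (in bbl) 13.87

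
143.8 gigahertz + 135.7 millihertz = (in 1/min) 8.628e+12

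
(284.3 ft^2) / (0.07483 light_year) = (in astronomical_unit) 2.494e-25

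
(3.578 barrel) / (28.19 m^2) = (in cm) 2.018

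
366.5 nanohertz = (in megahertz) 3.665e-13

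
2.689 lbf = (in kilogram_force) 1.22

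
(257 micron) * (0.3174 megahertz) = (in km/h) 293.7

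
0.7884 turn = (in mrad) 4954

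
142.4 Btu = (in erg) 1.502e+12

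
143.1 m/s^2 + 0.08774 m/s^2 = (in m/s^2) 143.2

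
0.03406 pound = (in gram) 15.45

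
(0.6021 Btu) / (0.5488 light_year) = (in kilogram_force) 1.248e-14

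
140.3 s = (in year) 4.449e-06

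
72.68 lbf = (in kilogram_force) 32.97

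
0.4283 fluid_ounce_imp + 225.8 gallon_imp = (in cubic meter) 1.027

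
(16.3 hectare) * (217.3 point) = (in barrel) 7.859e+04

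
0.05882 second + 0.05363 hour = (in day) 0.002235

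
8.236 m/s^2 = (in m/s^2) 8.236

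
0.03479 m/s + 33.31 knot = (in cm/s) 1717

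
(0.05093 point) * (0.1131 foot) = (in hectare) 6.194e-11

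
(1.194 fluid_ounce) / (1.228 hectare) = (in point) 8.151e-06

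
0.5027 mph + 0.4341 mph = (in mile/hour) 0.9368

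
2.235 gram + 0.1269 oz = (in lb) 0.01286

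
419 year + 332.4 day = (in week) 2.19e+04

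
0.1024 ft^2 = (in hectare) 9.513e-07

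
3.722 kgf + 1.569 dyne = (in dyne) 3.65e+06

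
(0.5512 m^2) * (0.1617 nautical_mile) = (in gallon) 4.361e+04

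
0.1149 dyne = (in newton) 1.149e-06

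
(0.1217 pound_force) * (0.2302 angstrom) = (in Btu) 1.181e-14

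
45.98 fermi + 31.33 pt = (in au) 7.388e-14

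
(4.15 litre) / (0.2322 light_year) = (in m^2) 1.889e-18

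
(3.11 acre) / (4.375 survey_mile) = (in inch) 70.37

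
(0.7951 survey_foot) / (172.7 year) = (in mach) 1.307e-13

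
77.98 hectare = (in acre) 192.7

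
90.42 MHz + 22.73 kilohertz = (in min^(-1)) 5.427e+09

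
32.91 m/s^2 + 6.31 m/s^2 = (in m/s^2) 39.22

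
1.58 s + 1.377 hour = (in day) 0.05739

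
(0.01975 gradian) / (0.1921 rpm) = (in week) 2.55e-08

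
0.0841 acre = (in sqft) 3663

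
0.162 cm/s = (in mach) 4.758e-06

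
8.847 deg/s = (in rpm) 1.474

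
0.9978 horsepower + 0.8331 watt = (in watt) 744.9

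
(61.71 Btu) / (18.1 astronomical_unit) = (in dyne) 0.002405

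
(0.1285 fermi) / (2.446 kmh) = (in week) 3.127e-22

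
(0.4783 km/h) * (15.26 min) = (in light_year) 1.286e-14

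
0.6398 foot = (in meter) 0.195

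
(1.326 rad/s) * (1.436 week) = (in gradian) 7.331e+07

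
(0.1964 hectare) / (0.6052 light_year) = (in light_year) 3.626e-29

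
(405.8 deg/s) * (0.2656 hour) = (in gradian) 4.311e+05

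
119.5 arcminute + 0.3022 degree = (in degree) 2.294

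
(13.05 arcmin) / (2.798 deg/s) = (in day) 8.997e-07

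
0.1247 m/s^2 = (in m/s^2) 0.1247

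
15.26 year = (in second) 4.812e+08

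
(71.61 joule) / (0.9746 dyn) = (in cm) 7.348e+08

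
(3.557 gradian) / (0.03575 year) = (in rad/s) 4.956e-08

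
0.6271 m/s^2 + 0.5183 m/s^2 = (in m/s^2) 1.145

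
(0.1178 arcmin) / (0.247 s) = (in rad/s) 0.0001387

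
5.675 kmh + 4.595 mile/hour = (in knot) 7.057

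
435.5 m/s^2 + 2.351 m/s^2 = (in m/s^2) 437.9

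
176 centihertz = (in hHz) 0.0176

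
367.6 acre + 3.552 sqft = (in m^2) 1.488e+06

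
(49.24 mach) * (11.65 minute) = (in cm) 1.172e+09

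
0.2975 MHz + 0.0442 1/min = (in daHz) 2.975e+04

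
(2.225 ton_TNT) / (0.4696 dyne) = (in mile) 1.232e+12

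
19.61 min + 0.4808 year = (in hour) 4212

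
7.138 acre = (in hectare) 2.889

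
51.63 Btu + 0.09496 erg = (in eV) 3.4e+23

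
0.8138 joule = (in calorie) 0.1945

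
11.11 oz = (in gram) 315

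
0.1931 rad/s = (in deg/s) 11.06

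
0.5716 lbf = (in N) 2.543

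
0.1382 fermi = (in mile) 8.587e-20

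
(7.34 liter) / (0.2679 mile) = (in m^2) 1.702e-05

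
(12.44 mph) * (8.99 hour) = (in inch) 7.086e+06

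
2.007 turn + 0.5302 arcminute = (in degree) 722.5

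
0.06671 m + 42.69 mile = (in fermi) 6.87e+19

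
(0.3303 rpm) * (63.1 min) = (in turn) 20.84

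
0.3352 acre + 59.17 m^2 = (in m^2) 1416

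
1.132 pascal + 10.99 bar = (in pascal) 1.099e+06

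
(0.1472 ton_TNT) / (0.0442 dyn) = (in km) 1.393e+12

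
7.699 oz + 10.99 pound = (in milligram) 5.203e+06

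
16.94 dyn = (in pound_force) 3.808e-05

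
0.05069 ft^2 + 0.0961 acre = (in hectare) 0.03889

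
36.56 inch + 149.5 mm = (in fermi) 1.078e+15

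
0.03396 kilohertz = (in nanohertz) 3.396e+10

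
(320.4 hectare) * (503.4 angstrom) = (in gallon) 42.61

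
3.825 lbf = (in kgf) 1.735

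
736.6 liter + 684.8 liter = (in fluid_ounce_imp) 5.003e+04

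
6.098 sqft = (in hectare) 5.665e-05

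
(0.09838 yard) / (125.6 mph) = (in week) 2.649e-09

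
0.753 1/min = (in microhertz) 1.255e+04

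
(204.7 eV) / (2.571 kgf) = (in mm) 1.301e-15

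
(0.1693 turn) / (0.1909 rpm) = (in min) 0.8869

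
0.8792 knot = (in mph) 1.012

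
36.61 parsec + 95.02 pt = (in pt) 3.202e+21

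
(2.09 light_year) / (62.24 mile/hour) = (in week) 1.175e+09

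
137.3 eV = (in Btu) 2.085e-20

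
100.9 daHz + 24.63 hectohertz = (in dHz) 3.472e+04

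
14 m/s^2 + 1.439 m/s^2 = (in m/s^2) 15.44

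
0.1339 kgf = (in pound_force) 0.2952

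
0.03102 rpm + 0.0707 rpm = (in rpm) 0.1017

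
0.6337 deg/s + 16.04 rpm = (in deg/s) 96.87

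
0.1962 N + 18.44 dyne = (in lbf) 0.04415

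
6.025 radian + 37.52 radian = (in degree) 2495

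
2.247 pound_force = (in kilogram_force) 1.019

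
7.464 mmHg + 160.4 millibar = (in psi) 2.471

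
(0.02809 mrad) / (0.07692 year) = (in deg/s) 6.635e-10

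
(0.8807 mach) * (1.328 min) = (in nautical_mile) 12.9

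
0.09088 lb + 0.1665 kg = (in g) 207.7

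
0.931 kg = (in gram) 931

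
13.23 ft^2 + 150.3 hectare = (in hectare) 150.3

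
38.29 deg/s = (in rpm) 6.382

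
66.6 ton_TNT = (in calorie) 6.66e+10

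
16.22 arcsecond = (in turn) 1.252e-05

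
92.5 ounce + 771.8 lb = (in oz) 1.244e+04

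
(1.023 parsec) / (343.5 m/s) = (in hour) 2.553e+10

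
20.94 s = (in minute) 0.349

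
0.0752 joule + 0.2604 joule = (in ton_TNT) 8.021e-11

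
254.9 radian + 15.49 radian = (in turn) 43.03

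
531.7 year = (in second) 1.677e+10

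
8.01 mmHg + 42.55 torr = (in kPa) 6.741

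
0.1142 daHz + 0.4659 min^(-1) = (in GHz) 1.15e-09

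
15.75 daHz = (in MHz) 0.0001575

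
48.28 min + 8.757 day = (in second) 7.595e+05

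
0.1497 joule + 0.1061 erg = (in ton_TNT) 3.578e-11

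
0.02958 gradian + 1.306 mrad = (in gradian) 0.1127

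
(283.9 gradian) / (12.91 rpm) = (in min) 0.05498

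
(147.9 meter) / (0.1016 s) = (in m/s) 1456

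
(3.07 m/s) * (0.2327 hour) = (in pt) 7.29e+06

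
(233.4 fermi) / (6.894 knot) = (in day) 7.617e-19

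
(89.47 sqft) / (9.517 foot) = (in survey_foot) 9.401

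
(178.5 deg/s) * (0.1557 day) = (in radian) 4.191e+04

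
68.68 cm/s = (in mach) 0.002017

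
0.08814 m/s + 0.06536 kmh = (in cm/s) 10.63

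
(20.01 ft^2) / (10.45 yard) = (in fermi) 1.945e+14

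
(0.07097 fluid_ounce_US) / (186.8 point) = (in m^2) 3.185e-05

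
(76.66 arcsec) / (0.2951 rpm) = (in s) 0.01203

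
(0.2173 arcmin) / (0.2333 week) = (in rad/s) 4.48e-10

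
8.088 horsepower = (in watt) 6031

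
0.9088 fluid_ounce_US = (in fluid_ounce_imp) 0.9459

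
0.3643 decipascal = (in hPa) 0.0003643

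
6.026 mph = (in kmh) 9.698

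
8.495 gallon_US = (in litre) 32.16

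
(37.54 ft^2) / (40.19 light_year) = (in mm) 9.172e-15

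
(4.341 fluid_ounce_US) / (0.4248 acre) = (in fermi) 7.468e+07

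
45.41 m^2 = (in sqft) 488.8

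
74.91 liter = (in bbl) 0.4712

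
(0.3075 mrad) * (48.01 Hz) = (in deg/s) 0.8459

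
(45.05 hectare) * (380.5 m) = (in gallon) 4.528e+10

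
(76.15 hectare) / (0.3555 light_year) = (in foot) 7.428e-10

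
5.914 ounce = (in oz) 5.914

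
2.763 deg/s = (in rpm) 0.4605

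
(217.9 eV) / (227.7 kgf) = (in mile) 9.715e-24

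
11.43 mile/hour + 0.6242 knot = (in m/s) 5.431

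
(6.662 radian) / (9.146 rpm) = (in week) 1.15e-05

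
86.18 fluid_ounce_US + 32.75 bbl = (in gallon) 1376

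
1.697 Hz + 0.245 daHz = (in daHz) 0.4147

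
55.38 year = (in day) 2.021e+04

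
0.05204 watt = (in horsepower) 6.979e-05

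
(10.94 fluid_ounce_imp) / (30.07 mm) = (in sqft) 0.1113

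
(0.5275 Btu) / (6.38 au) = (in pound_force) 1.311e-10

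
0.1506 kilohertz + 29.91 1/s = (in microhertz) 1.805e+08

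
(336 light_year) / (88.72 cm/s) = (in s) 3.583e+18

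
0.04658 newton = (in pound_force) 0.01047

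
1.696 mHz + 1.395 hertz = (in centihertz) 139.7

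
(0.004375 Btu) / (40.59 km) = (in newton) 0.0001137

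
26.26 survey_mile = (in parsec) 1.37e-12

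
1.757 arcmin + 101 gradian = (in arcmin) 5456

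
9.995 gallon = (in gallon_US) 9.995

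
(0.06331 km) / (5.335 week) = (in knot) 3.814e-05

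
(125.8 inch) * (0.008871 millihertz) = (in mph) 6.341e-05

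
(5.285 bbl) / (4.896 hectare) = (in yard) 1.877e-05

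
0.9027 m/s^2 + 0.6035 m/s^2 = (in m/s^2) 1.506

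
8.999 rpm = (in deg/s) 53.99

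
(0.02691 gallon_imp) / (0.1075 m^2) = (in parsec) 3.688e-20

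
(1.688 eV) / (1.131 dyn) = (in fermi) 23.91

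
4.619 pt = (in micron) 1629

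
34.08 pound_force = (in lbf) 34.08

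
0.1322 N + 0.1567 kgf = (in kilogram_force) 0.1702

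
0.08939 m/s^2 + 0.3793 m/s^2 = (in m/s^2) 0.4687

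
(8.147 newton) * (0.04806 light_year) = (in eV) 2.312e+34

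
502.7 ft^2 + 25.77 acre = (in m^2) 1.043e+05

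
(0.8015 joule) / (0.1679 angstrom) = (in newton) 4.774e+10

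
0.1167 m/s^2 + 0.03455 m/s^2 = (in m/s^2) 0.1512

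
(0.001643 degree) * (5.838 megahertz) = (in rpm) 1599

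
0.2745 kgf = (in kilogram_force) 0.2745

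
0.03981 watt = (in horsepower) 5.339e-05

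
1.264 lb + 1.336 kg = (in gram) 1909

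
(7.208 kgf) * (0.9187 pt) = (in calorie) 0.005475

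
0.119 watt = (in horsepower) 0.0001596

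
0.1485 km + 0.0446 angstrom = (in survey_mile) 0.09227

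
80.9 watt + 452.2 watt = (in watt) 533.1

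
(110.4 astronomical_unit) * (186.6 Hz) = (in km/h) 1.109e+16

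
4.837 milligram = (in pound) 1.066e-05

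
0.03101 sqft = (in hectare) 2.881e-07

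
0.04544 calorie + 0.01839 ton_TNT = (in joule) 7.694e+07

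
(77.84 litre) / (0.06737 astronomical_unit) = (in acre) 1.909e-15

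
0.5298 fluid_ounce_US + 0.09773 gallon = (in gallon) 0.1019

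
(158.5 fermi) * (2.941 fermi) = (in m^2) 4.661e-28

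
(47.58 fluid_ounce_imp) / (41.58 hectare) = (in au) 2.173e-20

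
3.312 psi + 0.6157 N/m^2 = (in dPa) 2.284e+05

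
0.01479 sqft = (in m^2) 0.001374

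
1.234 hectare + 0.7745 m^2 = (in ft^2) 1.328e+05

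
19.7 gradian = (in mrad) 309.4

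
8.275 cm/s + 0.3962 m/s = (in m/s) 0.4789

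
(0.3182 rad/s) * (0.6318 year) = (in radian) 6.34e+06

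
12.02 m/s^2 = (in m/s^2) 12.02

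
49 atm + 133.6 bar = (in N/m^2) 1.832e+07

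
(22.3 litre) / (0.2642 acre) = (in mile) 1.296e-08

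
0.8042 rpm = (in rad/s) 0.08422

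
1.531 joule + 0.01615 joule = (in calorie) 0.3698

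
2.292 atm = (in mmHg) 1742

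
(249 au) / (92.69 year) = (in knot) 2.477e+04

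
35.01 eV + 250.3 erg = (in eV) 1.562e+14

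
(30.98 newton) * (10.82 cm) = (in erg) 3.352e+07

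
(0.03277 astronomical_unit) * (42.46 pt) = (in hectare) 7343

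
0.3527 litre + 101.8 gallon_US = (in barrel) 2.426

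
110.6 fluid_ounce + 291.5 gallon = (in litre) 1107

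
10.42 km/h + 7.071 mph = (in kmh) 21.8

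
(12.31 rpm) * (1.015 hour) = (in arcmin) 1.619e+07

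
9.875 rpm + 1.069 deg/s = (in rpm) 10.05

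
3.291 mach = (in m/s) 1121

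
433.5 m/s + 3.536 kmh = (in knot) 844.6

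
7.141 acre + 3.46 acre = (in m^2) 4.29e+04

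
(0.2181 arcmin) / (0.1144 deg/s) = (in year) 1.008e-09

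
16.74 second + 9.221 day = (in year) 0.02526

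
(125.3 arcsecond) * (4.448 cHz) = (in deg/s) 0.001548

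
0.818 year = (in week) 42.65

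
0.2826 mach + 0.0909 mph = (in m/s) 96.27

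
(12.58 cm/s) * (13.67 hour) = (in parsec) 2.006e-13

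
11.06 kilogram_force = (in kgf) 11.06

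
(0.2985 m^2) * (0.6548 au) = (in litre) 2.924e+13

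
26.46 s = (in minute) 0.441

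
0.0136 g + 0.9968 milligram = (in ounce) 0.0005149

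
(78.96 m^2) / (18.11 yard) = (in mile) 0.002963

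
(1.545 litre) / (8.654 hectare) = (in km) 1.785e-11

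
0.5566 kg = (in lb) 1.227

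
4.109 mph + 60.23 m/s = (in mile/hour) 138.8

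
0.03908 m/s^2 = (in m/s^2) 0.03908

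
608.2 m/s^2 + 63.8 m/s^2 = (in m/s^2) 672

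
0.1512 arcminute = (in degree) 0.00252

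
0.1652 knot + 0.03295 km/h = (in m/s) 0.09414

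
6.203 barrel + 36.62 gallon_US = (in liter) 1125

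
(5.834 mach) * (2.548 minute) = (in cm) 3.037e+07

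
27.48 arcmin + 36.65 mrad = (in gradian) 2.842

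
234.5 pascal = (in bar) 0.002345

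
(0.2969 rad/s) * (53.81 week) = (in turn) 1.538e+06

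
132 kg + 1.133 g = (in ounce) 4656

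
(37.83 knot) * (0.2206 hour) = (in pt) 4.381e+07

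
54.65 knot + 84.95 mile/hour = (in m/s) 66.09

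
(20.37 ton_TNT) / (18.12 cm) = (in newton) 4.704e+11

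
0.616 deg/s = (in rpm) 0.1027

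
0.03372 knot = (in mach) 5.095e-05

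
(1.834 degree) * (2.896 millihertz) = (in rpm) 0.0008852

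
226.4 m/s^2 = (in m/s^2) 226.4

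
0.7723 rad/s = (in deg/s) 44.25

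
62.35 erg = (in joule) 6.235e-06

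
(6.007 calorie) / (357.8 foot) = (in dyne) 2.305e+04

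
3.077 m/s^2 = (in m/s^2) 3.077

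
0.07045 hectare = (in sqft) 7583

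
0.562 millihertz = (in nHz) 5.62e+05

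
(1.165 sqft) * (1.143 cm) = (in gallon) 0.3268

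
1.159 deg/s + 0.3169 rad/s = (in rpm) 3.219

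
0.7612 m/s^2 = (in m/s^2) 0.7612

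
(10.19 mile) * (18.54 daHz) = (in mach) 8929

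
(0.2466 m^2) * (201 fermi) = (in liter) 4.957e-11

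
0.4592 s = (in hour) 0.0001276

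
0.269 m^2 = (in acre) 6.647e-05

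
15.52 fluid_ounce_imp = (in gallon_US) 0.1165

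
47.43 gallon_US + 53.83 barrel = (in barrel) 54.96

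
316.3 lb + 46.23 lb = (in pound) 362.5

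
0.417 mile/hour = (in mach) 0.0005475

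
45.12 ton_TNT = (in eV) 1.178e+30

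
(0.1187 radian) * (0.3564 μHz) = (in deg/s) 2.424e-06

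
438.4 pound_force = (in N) 1950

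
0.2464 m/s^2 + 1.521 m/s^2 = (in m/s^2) 1.767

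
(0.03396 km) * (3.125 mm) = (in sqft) 1.142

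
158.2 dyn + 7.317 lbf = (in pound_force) 7.317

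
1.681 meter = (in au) 1.124e-11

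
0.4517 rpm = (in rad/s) 0.0473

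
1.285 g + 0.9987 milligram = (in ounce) 0.04536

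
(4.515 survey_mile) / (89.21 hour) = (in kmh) 0.08145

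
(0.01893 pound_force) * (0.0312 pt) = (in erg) 9.268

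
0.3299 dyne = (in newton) 3.299e-06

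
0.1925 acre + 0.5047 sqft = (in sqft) 8386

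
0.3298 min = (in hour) 0.005497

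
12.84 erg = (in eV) 8.014e+12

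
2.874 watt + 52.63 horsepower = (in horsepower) 52.63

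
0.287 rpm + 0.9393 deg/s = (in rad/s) 0.04645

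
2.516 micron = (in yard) 2.752e-06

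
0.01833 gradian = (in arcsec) 59.39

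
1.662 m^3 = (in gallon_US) 439.1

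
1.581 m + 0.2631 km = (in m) 264.7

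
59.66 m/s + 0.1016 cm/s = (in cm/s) 5966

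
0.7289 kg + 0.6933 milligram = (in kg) 0.7289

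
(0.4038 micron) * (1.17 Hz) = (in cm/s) 4.724e-05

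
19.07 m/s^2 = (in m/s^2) 19.07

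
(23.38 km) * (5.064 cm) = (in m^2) 1184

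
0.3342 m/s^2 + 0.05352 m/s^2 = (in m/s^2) 0.3877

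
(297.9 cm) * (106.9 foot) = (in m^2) 97.07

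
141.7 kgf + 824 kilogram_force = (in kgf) 965.7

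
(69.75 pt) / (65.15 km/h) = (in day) 1.574e-08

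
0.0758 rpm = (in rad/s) 0.007938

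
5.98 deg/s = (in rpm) 0.9967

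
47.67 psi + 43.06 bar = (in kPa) 4635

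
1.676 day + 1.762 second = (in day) 1.676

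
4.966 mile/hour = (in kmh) 7.992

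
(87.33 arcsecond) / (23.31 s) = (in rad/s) 1.816e-05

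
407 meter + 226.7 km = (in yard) 2.484e+05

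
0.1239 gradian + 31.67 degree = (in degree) 31.78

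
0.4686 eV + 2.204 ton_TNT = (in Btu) 8.74e+06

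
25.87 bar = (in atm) 25.53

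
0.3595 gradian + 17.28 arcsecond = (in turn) 0.0009121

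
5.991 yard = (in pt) 1.553e+04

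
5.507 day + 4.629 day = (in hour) 243.3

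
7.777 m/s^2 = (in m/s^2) 7.777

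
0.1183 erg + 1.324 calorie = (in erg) 5.54e+07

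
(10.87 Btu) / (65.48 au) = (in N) 1.171e-09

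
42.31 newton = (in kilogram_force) 4.314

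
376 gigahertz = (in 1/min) 2.256e+13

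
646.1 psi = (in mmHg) 3.341e+04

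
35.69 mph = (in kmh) 57.44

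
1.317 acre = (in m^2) 5330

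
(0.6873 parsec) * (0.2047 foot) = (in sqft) 1.424e+16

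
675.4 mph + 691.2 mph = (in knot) 1188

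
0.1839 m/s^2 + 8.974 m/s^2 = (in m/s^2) 9.158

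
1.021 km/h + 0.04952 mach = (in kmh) 61.72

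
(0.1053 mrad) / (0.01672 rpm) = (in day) 6.961e-07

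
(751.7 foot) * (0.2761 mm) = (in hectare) 6.326e-06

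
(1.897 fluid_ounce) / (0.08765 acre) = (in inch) 6.227e-06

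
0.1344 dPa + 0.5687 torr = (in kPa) 0.07583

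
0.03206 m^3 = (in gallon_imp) 7.052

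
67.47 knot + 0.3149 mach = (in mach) 0.4168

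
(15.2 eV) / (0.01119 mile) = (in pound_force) 3.04e-20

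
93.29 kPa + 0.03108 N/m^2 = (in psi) 13.53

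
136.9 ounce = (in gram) 3881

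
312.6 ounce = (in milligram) 8.862e+06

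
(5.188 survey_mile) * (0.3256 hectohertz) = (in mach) 798.4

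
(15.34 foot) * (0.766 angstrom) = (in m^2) 3.582e-10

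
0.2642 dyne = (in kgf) 2.694e-07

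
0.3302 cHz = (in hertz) 0.003302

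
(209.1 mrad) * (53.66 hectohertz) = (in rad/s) 1122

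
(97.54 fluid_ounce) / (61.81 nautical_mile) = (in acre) 6.227e-12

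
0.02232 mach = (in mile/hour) 17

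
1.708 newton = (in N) 1.708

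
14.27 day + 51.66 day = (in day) 65.93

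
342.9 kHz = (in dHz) 3.429e+06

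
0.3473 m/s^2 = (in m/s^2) 0.3473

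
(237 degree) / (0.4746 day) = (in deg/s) 0.00578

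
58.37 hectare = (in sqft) 6.283e+06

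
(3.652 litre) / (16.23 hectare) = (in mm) 2.25e-05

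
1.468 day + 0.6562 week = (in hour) 145.5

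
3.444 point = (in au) 8.122e-15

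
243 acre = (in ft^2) 1.059e+07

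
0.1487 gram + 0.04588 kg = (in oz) 1.624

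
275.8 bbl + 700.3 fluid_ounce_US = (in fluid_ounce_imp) 1.544e+06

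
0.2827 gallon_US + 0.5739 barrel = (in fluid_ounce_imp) 3249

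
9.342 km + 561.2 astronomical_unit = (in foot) 2.754e+14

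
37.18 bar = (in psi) 539.3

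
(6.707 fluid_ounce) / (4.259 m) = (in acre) 1.151e-08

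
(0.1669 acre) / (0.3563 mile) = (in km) 0.001178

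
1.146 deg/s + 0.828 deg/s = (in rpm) 0.329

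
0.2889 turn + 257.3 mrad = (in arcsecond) 4.275e+05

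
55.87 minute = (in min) 55.87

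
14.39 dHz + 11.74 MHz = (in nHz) 1.174e+16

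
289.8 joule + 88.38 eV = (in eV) 1.809e+21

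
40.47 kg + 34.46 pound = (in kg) 56.1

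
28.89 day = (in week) 4.127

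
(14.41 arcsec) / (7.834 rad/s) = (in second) 8.918e-06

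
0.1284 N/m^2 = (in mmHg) 0.0009631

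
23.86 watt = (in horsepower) 0.032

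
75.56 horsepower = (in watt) 5.635e+04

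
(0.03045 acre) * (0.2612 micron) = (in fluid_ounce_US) 1.088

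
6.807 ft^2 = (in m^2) 0.6324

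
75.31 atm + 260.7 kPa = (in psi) 1145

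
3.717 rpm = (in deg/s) 22.3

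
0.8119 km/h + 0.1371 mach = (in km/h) 168.9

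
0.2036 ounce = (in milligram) 5772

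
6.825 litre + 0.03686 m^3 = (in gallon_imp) 9.609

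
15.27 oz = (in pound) 0.9544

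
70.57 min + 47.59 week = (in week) 47.6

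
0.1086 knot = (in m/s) 0.05587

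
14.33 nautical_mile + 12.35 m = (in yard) 2.904e+04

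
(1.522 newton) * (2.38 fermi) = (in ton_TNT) 8.658e-25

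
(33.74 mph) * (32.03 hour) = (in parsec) 5.636e-11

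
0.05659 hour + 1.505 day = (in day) 1.507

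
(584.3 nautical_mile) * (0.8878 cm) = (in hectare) 0.9607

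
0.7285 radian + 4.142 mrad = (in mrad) 732.6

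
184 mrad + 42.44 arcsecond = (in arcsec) 3.8e+04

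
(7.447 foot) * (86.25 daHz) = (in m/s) 1958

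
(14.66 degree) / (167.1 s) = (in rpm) 0.01462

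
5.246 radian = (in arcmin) 1.803e+04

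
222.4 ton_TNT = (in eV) 5.808e+30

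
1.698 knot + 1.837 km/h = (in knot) 2.69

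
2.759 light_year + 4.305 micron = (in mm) 2.61e+19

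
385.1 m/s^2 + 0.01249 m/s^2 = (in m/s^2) 385.1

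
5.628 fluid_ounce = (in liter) 0.1664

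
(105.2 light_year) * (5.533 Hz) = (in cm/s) 5.507e+20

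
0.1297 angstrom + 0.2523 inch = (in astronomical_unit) 4.284e-14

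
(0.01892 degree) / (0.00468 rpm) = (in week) 1.114e-06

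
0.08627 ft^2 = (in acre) 1.98e-06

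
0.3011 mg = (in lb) 6.638e-07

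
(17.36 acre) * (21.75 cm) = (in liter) 1.528e+07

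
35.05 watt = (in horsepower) 0.047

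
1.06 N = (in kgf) 0.1081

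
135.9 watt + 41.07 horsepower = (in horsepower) 41.25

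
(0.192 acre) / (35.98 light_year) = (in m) 2.283e-15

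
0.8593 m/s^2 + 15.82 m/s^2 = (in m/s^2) 16.68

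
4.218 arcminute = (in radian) 0.001227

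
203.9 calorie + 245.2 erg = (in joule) 853.1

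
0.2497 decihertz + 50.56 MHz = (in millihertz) 5.056e+10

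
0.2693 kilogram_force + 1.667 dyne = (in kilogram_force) 0.2693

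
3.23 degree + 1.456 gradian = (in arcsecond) 1.635e+04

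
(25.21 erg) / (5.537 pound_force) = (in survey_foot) 3.358e-07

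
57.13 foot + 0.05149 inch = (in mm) 1.741e+04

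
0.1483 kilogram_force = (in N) 1.454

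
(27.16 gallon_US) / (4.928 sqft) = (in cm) 22.46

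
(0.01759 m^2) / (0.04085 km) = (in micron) 430.6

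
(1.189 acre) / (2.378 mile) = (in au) 8.405e-12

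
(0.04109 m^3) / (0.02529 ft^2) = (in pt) 4.957e+04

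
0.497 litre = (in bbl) 0.003126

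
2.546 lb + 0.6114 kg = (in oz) 62.3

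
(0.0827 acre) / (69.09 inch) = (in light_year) 2.016e-14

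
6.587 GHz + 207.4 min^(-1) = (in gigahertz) 6.587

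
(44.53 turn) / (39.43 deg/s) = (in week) 0.0006722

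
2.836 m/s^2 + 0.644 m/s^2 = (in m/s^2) 3.48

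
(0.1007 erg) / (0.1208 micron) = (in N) 0.08336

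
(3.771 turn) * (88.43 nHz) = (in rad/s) 2.095e-06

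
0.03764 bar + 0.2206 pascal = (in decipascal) 3.764e+04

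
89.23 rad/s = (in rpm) 852.1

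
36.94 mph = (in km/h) 59.45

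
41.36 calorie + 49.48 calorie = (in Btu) 0.3602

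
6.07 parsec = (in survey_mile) 1.164e+14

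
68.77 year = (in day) 2.51e+04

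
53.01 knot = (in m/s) 27.27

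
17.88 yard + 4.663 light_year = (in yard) 4.825e+16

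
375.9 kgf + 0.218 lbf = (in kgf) 376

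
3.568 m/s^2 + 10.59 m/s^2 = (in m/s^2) 14.16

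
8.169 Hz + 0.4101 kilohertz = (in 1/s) 418.3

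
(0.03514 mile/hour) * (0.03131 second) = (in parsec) 1.594e-20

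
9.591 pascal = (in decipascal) 95.91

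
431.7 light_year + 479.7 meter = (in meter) 4.084e+18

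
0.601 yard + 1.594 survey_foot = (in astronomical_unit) 6.921e-12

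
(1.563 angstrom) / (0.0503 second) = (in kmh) 1.119e-08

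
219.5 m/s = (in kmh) 790.2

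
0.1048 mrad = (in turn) 1.668e-05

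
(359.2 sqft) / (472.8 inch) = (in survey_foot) 9.117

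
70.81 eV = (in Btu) 1.075e-20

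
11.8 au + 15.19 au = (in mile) 2.509e+09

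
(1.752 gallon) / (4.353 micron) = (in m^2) 1524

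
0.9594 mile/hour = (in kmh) 1.544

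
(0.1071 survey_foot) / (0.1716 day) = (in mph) 4.925e-06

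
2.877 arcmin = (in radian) 0.0008369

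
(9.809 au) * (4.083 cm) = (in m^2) 5.991e+10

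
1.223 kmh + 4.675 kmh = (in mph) 3.665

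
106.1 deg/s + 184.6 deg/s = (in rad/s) 5.074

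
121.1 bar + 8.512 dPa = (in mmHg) 9.083e+04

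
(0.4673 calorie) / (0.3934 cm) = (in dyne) 4.97e+07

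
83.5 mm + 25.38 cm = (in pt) 956.1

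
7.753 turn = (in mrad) 4.871e+04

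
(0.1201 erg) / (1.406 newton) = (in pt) 2.421e-05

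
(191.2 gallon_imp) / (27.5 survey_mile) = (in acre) 4.853e-09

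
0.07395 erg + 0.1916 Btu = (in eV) 1.262e+21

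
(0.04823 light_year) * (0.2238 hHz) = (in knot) 1.985e+16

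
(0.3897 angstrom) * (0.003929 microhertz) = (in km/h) 5.512e-19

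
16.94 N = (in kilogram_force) 1.727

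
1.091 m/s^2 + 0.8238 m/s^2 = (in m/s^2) 1.915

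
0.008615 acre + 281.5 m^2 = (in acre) 0.07818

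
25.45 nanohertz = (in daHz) 2.545e-09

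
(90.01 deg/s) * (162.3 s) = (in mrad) 2.55e+05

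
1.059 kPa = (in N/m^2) 1059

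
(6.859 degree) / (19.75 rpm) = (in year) 1.835e-09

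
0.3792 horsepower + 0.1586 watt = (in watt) 282.9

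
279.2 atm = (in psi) 4103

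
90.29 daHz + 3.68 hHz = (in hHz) 12.71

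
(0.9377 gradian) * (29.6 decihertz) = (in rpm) 0.4163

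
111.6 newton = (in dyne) 1.116e+07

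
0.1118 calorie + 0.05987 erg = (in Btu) 0.0004434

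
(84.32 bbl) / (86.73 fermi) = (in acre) 3.819e+10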